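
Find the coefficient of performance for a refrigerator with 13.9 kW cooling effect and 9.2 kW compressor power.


COP = Q_evap / W
COP = 13.9 / 9.2
COP = 1.511

1.511


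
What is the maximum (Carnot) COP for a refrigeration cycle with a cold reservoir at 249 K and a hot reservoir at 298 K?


dT = 298 - 249 = 49 K
COP_carnot = T_cold / dT = 249 / 49
COP_carnot = 5.082

5.082


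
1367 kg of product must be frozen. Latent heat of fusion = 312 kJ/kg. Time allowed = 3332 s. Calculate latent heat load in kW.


Q_lat = m * h_fg / t
Q_lat = 1367 * 312 / 3332
Q_lat = 128.0 kW

128.0


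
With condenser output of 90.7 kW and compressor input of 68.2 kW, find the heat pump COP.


COP_hp = Q_cond / W
COP_hp = 90.7 / 68.2
COP_hp = 1.33

1.33


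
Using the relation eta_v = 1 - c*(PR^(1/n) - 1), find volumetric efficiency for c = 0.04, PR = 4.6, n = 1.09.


PR^(1/n) = 4.6^(1/1.09) = 4.05540944
eta_v = 1 - 0.04 * (4.05540944 - 1)
eta_v = 0.8778

0.8778


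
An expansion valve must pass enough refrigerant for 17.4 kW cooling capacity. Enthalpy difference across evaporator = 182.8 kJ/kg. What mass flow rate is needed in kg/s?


m_dot = Q / dh
m_dot = 17.4 / 182.8
m_dot = 0.0952 kg/s

0.0952


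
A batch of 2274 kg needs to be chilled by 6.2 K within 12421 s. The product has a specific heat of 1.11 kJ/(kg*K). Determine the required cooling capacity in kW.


Q = m * cp * dT / t
Q = 2274 * 1.11 * 6.2 / 12421
Q = 1.26 kW

1.26


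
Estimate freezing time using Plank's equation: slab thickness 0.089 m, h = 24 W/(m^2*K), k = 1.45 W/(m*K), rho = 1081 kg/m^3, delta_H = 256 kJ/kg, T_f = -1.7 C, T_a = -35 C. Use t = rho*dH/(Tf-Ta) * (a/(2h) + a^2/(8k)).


dT = -1.7 - (-35) = 33.3 K
term1 = a/(2h) = 0.089/(2*24) = 0.001854166667
term2 = a^2/(8k) = 0.089^2/(8*1.45) = 0.0006828448276
t = rho*dH*1000/dT * (term1 + term2)
t = 1081*256*1000/33.3 * (0.001854166667 + 0.0006828448276)
t = 21084 s

21084


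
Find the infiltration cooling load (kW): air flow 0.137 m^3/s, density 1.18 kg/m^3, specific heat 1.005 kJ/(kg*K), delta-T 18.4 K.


Q = V_dot * rho * cp * dT
Q = 0.137 * 1.18 * 1.005 * 18.4
Q = 2.989 kW

2.989


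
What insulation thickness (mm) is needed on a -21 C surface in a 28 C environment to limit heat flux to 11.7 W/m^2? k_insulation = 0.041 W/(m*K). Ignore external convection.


dT = 28 - (-21) = 49 K
thickness = k * dT / q_max * 1000
thickness = 0.041 * 49 / 11.7 * 1000
thickness = 171.7 mm

171.7


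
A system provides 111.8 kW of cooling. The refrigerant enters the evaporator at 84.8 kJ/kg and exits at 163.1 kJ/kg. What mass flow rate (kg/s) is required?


dh = 163.1 - 84.8 = 78.3 kJ/kg
m_dot = Q / dh = 111.8 / 78.3 = 1.4278 kg/s

1.4278


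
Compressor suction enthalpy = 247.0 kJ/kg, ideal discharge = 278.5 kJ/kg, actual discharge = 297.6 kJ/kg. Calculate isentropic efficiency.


dh_ideal = 278.5 - 247.0 = 31.5 kJ/kg
dh_actual = 297.6 - 247.0 = 50.6 kJ/kg
eta_s = dh_ideal / dh_actual = 31.5 / 50.6
eta_s = 0.6225

0.6225


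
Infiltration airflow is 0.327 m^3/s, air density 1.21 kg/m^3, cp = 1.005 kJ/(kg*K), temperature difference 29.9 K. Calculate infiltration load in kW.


Q = V_dot * rho * cp * dT
Q = 0.327 * 1.21 * 1.005 * 29.9
Q = 11.89 kW

11.89


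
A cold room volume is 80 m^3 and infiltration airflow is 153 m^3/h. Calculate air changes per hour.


ACH = flow / volume
ACH = 153 / 80
ACH = 1.913

1.913


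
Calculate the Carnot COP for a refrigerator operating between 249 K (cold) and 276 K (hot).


dT = 276 - 249 = 27 K
COP_carnot = T_cold / dT = 249 / 27
COP_carnot = 9.222

9.222


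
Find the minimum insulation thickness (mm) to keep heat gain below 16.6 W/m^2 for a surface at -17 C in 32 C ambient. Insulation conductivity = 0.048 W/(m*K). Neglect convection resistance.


dT = 32 - (-17) = 49 K
thickness = k * dT / q_max * 1000
thickness = 0.048 * 49 / 16.6 * 1000
thickness = 141.7 mm

141.7


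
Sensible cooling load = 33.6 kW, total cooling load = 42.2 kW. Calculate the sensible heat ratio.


SHR = Q_sensible / Q_total
SHR = 33.6 / 42.2
SHR = 0.796

0.796


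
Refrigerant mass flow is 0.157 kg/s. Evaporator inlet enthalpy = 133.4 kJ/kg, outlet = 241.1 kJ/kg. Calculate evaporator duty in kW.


dh = 241.1 - 133.4 = 107.7 kJ/kg
Q_evap = m_dot * dh = 0.157 * 107.7
Q_evap = 16.91 kW

16.91


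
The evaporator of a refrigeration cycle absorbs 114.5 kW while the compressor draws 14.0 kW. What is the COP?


COP = Q_evap / W
COP = 114.5 / 14.0
COP = 8.179

8.179


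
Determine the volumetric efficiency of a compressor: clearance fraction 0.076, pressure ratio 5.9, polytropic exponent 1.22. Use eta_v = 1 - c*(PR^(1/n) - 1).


PR^(1/n) = 5.9^(1/1.22) = 4.28396497
eta_v = 1 - 0.076 * (4.28396497 - 1)
eta_v = 0.7504

0.7504


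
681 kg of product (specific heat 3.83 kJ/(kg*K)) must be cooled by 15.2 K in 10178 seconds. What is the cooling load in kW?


Q = m * cp * dT / t
Q = 681 * 3.83 * 15.2 / 10178
Q = 3.895 kW

3.895


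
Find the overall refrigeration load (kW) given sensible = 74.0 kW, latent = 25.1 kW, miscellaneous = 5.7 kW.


Q_total = Q_s + Q_l + Q_misc
Q_total = 74.0 + 25.1 + 5.7
Q_total = 104.8 kW

104.8


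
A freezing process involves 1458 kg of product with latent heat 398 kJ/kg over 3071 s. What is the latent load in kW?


Q_lat = m * h_fg / t
Q_lat = 1458 * 398 / 3071
Q_lat = 188.96 kW

188.96


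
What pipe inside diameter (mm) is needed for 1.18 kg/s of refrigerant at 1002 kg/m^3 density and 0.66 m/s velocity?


A = m_dot / (rho * v) = 1.18 / (1002 * 0.66) = 0.001784310168 m^2
d = sqrt(4*A/pi) * 1000
d = 47.7 mm

47.7


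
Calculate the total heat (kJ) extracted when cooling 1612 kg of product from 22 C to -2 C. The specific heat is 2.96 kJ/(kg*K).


dT = 22 - (-2) = 24 K
Q = m * cp * dT = 1612 * 2.96 * 24
Q = 114516 kJ

114516


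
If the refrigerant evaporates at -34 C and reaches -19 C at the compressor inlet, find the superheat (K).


Superheat = T_suction - T_evap
Superheat = -19 - (-34)
Superheat = 15 K

15


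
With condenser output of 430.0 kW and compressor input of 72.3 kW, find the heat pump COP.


COP_hp = Q_cond / W
COP_hp = 430.0 / 72.3
COP_hp = 5.947

5.947


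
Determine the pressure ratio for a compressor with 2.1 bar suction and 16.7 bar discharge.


PR = P_high / P_low
PR = 16.7 / 2.1
PR = 7.952

7.952


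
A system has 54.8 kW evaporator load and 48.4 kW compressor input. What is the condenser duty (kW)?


Q_cond = Q_evap + W
Q_cond = 54.8 + 48.4
Q_cond = 103.2 kW

103.2


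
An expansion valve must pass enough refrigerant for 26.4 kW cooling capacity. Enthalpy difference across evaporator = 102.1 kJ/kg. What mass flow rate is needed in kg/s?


m_dot = Q / dh
m_dot = 26.4 / 102.1
m_dot = 0.2586 kg/s

0.2586


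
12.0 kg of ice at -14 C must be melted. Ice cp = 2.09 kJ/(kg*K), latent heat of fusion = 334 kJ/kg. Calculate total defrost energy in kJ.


Sensible heat = cp * dT = 2.09 * 14 = 29.26 kJ/kg
Total per kg = 29.26 + 334 = 363.26 kJ/kg
Q = m * total = 12.0 * 363.26
Q = 4359.1 kJ

4359.1


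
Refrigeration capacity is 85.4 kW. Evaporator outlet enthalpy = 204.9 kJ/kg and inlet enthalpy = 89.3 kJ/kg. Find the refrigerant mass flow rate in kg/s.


dh = 204.9 - 89.3 = 115.6 kJ/kg
m_dot = Q / dh = 85.4 / 115.6 = 0.7388 kg/s

0.7388


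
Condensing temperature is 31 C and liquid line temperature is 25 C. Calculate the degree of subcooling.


Subcooling = T_cond - T_liquid
Subcooling = 31 - 25
Subcooling = 6 K

6


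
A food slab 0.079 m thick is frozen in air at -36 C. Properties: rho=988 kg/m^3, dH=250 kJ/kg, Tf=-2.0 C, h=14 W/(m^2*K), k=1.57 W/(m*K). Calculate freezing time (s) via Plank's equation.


dT = -2.0 - (-36) = 34.0 K
term1 = a/(2h) = 0.079/(2*14) = 0.002821428571
term2 = a^2/(8k) = 0.079^2/(8*1.57) = 0.0004968949045
t = rho*dH*1000/dT * (term1 + term2)
t = 988*250*1000/34.0 * (0.002821428571 + 0.0004968949045)
t = 24107 s

24107


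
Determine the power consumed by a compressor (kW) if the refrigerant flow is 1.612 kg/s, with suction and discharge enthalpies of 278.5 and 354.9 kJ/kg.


dh = 354.9 - 278.5 = 76.4 kJ/kg
W = m_dot * dh = 1.612 * 76.4 = 123.16 kW

123.16


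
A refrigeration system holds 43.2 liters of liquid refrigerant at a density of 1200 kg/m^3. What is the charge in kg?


Charge = V * rho / 1000
Charge = 43.2 * 1200 / 1000
Charge = 51.84 kg

51.84


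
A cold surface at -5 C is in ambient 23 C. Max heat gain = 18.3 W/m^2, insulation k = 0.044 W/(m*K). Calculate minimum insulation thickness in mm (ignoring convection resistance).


dT = 23 - (-5) = 28 K
thickness = k * dT / q_max * 1000
thickness = 0.044 * 28 / 18.3 * 1000
thickness = 67.3 mm

67.3


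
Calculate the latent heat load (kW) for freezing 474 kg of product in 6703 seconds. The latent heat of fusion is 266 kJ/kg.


Q_lat = m * h_fg / t
Q_lat = 474 * 266 / 6703
Q_lat = 18.81 kW

18.81


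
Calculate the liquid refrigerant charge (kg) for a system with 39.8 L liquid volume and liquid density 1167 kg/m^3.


Charge = V * rho / 1000
Charge = 39.8 * 1167 / 1000
Charge = 46.45 kg

46.45


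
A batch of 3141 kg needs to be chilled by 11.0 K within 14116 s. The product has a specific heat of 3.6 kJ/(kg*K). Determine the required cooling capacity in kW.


Q = m * cp * dT / t
Q = 3141 * 3.6 * 11.0 / 14116
Q = 8.812 kW

8.812


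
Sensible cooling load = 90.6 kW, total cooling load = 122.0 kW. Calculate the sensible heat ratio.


SHR = Q_sensible / Q_total
SHR = 90.6 / 122.0
SHR = 0.743

0.743


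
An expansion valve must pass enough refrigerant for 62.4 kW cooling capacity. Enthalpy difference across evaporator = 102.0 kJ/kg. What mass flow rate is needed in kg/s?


m_dot = Q / dh
m_dot = 62.4 / 102.0
m_dot = 0.6118 kg/s

0.6118


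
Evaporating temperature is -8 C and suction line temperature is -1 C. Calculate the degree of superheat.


Superheat = T_suction - T_evap
Superheat = -1 - (-8)
Superheat = 7 K

7


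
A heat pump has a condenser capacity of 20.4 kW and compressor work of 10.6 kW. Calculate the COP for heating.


COP_hp = Q_cond / W
COP_hp = 20.4 / 10.6
COP_hp = 1.925

1.925


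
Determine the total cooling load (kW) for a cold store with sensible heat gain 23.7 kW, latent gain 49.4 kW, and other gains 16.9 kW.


Q_total = Q_s + Q_l + Q_misc
Q_total = 23.7 + 49.4 + 16.9
Q_total = 90.0 kW

90.0


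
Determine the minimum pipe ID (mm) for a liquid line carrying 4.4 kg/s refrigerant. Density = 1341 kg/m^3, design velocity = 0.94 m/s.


A = m_dot / (rho * v) = 4.4 / (1341 * 0.94) = 0.003490567535 m^2
d = sqrt(4*A/pi) * 1000
d = 66.7 mm

66.7


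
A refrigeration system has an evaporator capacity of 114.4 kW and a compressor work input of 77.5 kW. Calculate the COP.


COP = Q_evap / W
COP = 114.4 / 77.5
COP = 1.476

1.476


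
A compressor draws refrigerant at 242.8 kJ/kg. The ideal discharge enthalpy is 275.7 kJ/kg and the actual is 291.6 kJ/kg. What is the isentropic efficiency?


dh_ideal = 275.7 - 242.8 = 32.9 kJ/kg
dh_actual = 291.6 - 242.8 = 48.8 kJ/kg
eta_s = dh_ideal / dh_actual = 32.9 / 48.8
eta_s = 0.6742

0.6742


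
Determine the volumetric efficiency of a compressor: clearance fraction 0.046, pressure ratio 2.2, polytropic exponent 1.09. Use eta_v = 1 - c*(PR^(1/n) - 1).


PR^(1/n) = 2.2^(1/1.09) = 2.06133819
eta_v = 1 - 0.046 * (2.06133819 - 1)
eta_v = 0.9512

0.9512


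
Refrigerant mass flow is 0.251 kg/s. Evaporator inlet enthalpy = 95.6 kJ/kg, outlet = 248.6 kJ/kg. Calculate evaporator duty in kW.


dh = 248.6 - 95.6 = 153.0 kJ/kg
Q_evap = m_dot * dh = 0.251 * 153.0
Q_evap = 38.4 kW

38.4


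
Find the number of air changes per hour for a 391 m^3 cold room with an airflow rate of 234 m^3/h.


ACH = flow / volume
ACH = 234 / 391
ACH = 0.598

0.598


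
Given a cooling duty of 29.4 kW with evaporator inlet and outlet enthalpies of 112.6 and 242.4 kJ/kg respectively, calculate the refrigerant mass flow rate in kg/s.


dh = 242.4 - 112.6 = 129.8 kJ/kg
m_dot = Q / dh = 29.4 / 129.8 = 0.2265 kg/s

0.2265


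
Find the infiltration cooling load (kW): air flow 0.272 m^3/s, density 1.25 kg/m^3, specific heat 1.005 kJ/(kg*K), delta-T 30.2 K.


Q = V_dot * rho * cp * dT
Q = 0.272 * 1.25 * 1.005 * 30.2
Q = 10.319 kW

10.319


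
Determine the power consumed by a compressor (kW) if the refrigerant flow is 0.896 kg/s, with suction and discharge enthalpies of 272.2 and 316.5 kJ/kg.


dh = 316.5 - 272.2 = 44.3 kJ/kg
W = m_dot * dh = 0.896 * 44.3 = 39.69 kW

39.69


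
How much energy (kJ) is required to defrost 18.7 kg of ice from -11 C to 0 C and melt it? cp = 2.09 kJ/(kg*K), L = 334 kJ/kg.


Sensible heat = cp * dT = 2.09 * 11 = 22.99 kJ/kg
Total per kg = 22.99 + 334 = 356.99 kJ/kg
Q = m * total = 18.7 * 356.99
Q = 6675.7 kJ

6675.7


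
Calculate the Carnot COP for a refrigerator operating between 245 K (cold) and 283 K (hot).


dT = 283 - 245 = 38 K
COP_carnot = T_cold / dT = 245 / 38
COP_carnot = 6.447

6.447


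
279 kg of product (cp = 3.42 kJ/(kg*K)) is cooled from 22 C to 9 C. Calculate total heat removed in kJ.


dT = 22 - (9) = 13 K
Q = m * cp * dT = 279 * 3.42 * 13
Q = 12404 kJ

12404


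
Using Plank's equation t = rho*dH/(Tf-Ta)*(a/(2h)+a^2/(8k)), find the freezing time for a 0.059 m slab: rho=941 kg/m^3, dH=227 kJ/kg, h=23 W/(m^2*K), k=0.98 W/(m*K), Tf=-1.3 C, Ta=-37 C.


dT = -1.3 - (-37) = 35.7 K
term1 = a/(2h) = 0.059/(2*23) = 0.001282608696
term2 = a^2/(8k) = 0.059^2/(8*0.98) = 0.000444005102
t = rho*dH*1000/dT * (term1 + term2)
t = 941*227*1000/35.7 * (0.001282608696 + 0.000444005102)
t = 10331 s

10331


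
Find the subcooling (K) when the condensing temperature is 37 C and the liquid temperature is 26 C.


Subcooling = T_cond - T_liquid
Subcooling = 37 - 26
Subcooling = 11 K

11


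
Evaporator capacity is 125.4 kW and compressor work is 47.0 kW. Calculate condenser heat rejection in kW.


Q_cond = Q_evap + W
Q_cond = 125.4 + 47.0
Q_cond = 172.4 kW

172.4


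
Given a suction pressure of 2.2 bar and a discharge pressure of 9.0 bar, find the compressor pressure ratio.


PR = P_high / P_low
PR = 9.0 / 2.2
PR = 4.091

4.091


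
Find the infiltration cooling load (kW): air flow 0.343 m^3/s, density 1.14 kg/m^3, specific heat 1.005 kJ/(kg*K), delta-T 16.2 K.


Q = V_dot * rho * cp * dT
Q = 0.343 * 1.14 * 1.005 * 16.2
Q = 6.366 kW

6.366


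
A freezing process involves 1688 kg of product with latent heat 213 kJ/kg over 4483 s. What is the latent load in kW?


Q_lat = m * h_fg / t
Q_lat = 1688 * 213 / 4483
Q_lat = 80.2 kW

80.2


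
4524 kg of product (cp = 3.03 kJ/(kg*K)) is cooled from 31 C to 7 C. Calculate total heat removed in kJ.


dT = 31 - (7) = 24 K
Q = m * cp * dT = 4524 * 3.03 * 24
Q = 328985 kJ

328985


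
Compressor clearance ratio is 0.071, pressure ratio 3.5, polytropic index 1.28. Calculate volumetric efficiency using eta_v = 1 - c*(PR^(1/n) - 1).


PR^(1/n) = 3.5^(1/1.28) = 2.66105076
eta_v = 1 - 0.071 * (2.66105076 - 1)
eta_v = 0.8821

0.8821


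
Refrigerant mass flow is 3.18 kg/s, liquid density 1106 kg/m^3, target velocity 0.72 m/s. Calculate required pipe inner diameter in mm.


A = m_dot / (rho * v) = 3.18 / (1106 * 0.72) = 0.0039933695 m^2
d = sqrt(4*A/pi) * 1000
d = 71.3 mm

71.3


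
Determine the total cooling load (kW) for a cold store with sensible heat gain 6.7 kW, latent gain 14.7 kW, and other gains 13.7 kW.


Q_total = Q_s + Q_l + Q_misc
Q_total = 6.7 + 14.7 + 13.7
Q_total = 35.1 kW

35.1


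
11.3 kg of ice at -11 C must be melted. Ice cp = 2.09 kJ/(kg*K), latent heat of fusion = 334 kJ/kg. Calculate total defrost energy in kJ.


Sensible heat = cp * dT = 2.09 * 11 = 22.99 kJ/kg
Total per kg = 22.99 + 334 = 356.99 kJ/kg
Q = m * total = 11.3 * 356.99
Q = 4034.0 kJ

4034.0


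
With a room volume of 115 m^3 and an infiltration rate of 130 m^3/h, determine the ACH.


ACH = flow / volume
ACH = 130 / 115
ACH = 1.13

1.13


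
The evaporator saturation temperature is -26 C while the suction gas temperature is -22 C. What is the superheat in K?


Superheat = T_suction - T_evap
Superheat = -22 - (-26)
Superheat = 4 K

4


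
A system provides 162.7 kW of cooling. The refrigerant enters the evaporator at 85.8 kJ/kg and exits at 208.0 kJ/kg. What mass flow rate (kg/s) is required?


dh = 208.0 - 85.8 = 122.2 kJ/kg
m_dot = Q / dh = 162.7 / 122.2 = 1.3314 kg/s

1.3314


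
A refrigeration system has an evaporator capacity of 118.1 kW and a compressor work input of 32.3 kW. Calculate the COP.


COP = Q_evap / W
COP = 118.1 / 32.3
COP = 3.656

3.656


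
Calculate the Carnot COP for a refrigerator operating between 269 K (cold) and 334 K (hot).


dT = 334 - 269 = 65 K
COP_carnot = T_cold / dT = 269 / 65
COP_carnot = 4.138

4.138


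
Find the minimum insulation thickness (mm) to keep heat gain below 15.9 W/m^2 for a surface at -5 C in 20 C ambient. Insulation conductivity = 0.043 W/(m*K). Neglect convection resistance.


dT = 20 - (-5) = 25 K
thickness = k * dT / q_max * 1000
thickness = 0.043 * 25 / 15.9 * 1000
thickness = 67.6 mm

67.6


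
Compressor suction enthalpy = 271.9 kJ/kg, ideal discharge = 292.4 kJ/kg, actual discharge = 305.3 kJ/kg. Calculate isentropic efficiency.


dh_ideal = 292.4 - 271.9 = 20.5 kJ/kg
dh_actual = 305.3 - 271.9 = 33.4 kJ/kg
eta_s = dh_ideal / dh_actual = 20.5 / 33.4
eta_s = 0.6138

0.6138


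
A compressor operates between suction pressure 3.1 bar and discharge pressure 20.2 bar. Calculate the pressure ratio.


PR = P_high / P_low
PR = 20.2 / 3.1
PR = 6.516

6.516


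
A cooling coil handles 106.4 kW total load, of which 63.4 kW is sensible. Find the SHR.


SHR = Q_sensible / Q_total
SHR = 63.4 / 106.4
SHR = 0.596

0.596


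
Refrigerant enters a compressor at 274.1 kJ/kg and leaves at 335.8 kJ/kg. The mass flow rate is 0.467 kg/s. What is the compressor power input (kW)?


dh = 335.8 - 274.1 = 61.7 kJ/kg
W = m_dot * dh = 0.467 * 61.7 = 28.81 kW

28.81


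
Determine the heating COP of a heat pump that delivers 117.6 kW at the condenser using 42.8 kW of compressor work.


COP_hp = Q_cond / W
COP_hp = 117.6 / 42.8
COP_hp = 2.748

2.748


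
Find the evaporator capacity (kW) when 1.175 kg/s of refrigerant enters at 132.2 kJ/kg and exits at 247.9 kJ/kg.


dh = 247.9 - 132.2 = 115.7 kJ/kg
Q_evap = m_dot * dh = 1.175 * 115.7
Q_evap = 135.95 kW

135.95


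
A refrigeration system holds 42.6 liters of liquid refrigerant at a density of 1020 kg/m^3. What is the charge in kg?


Charge = V * rho / 1000
Charge = 42.6 * 1020 / 1000
Charge = 43.45 kg

43.45


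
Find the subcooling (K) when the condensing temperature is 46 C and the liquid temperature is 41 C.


Subcooling = T_cond - T_liquid
Subcooling = 46 - 41
Subcooling = 5 K

5


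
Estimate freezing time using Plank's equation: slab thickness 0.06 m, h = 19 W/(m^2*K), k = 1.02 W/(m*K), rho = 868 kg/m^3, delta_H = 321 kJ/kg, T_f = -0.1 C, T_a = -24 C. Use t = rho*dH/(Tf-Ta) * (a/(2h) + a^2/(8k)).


dT = -0.1 - (-24) = 23.9 K
term1 = a/(2h) = 0.06/(2*19) = 0.001578947368
term2 = a^2/(8k) = 0.06^2/(8*1.02) = 0.0004411764706
t = rho*dH*1000/dT * (term1 + term2)
t = 868*321*1000/23.9 * (0.001578947368 + 0.0004411764706)
t = 23551 s

23551


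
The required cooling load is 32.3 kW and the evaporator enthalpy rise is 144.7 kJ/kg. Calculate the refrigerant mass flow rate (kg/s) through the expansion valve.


m_dot = Q / dh
m_dot = 32.3 / 144.7
m_dot = 0.2232 kg/s

0.2232


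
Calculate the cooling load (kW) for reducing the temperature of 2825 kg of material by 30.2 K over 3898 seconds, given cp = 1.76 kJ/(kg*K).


Q = m * cp * dT / t
Q = 2825 * 1.76 * 30.2 / 3898
Q = 38.521 kW

38.521


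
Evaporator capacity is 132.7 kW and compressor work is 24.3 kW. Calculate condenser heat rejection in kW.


Q_cond = Q_evap + W
Q_cond = 132.7 + 24.3
Q_cond = 157.0 kW

157.0


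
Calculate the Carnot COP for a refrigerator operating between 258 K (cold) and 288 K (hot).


dT = 288 - 258 = 30 K
COP_carnot = T_cold / dT = 258 / 30
COP_carnot = 8.6

8.6


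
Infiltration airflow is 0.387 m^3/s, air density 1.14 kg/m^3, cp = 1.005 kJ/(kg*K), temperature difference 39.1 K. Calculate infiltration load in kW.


Q = V_dot * rho * cp * dT
Q = 0.387 * 1.14 * 1.005 * 39.1
Q = 17.336 kW

17.336


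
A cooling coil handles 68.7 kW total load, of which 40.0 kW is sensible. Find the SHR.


SHR = Q_sensible / Q_total
SHR = 40.0 / 68.7
SHR = 0.582

0.582


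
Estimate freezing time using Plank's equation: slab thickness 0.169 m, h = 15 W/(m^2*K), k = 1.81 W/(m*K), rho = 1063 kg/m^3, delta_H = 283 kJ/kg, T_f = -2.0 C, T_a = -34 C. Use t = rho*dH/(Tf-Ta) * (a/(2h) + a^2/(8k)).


dT = -2.0 - (-34) = 32.0 K
term1 = a/(2h) = 0.169/(2*15) = 0.005633333333
term2 = a^2/(8k) = 0.169^2/(8*1.81) = 0.001972444751
t = rho*dH*1000/dT * (term1 + term2)
t = 1063*283*1000/32.0 * (0.005633333333 + 0.001972444751)
t = 71501 s

71501


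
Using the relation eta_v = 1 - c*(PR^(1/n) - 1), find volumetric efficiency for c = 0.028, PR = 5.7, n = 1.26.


PR^(1/n) = 5.7^(1/1.26) = 3.98016136
eta_v = 1 - 0.028 * (3.98016136 - 1)
eta_v = 0.9166

0.9166


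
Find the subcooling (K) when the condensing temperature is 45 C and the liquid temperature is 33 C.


Subcooling = T_cond - T_liquid
Subcooling = 45 - 33
Subcooling = 12 K

12


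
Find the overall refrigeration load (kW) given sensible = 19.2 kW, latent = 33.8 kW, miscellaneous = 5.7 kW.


Q_total = Q_s + Q_l + Q_misc
Q_total = 19.2 + 33.8 + 5.7
Q_total = 58.7 kW

58.7


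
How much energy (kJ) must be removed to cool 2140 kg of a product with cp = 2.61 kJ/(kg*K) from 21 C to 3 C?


dT = 21 - (3) = 18 K
Q = m * cp * dT = 2140 * 2.61 * 18
Q = 100537 kJ

100537


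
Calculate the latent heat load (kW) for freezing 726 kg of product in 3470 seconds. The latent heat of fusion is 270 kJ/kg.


Q_lat = m * h_fg / t
Q_lat = 726 * 270 / 3470
Q_lat = 56.49 kW

56.49


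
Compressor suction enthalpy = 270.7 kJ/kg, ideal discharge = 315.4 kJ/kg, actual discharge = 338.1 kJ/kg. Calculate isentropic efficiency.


dh_ideal = 315.4 - 270.7 = 44.7 kJ/kg
dh_actual = 338.1 - 270.7 = 67.4 kJ/kg
eta_s = dh_ideal / dh_actual = 44.7 / 67.4
eta_s = 0.6632

0.6632


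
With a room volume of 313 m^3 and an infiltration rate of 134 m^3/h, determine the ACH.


ACH = flow / volume
ACH = 134 / 313
ACH = 0.428

0.428


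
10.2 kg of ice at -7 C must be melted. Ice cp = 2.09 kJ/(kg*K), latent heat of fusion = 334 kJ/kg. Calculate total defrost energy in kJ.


Sensible heat = cp * dT = 2.09 * 7 = 14.63 kJ/kg
Total per kg = 14.63 + 334 = 348.63 kJ/kg
Q = m * total = 10.2 * 348.63
Q = 3556.0 kJ

3556.0


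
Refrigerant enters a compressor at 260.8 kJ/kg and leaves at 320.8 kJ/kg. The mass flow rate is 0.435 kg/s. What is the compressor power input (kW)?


dh = 320.8 - 260.8 = 60.0 kJ/kg
W = m_dot * dh = 0.435 * 60.0 = 26.1 kW

26.1


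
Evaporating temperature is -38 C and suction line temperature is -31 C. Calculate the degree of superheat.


Superheat = T_suction - T_evap
Superheat = -31 - (-38)
Superheat = 7 K

7


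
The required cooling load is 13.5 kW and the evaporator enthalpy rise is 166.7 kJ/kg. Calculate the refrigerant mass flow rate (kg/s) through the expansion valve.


m_dot = Q / dh
m_dot = 13.5 / 166.7
m_dot = 0.081 kg/s

0.081


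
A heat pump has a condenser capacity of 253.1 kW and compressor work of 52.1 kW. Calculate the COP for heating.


COP_hp = Q_cond / W
COP_hp = 253.1 / 52.1
COP_hp = 4.858

4.858


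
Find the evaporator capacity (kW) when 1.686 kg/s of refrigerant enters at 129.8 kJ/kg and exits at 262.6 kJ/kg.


dh = 262.6 - 129.8 = 132.8 kJ/kg
Q_evap = m_dot * dh = 1.686 * 132.8
Q_evap = 223.9 kW

223.9


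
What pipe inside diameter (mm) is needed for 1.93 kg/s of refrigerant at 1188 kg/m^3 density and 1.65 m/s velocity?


A = m_dot / (rho * v) = 1.93 / (1188 * 1.65) = 0.0009845934088 m^2
d = sqrt(4*A/pi) * 1000
d = 35.4 mm

35.4


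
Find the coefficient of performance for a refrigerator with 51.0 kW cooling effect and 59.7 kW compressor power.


COP = Q_evap / W
COP = 51.0 / 59.7
COP = 0.854

0.854


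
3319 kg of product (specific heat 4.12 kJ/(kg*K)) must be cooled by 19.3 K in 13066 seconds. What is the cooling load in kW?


Q = m * cp * dT / t
Q = 3319 * 4.12 * 19.3 / 13066
Q = 20.199 kW

20.199


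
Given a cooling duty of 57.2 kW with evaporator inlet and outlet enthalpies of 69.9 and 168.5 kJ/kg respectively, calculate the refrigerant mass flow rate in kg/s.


dh = 168.5 - 69.9 = 98.6 kJ/kg
m_dot = Q / dh = 57.2 / 98.6 = 0.5801 kg/s

0.5801


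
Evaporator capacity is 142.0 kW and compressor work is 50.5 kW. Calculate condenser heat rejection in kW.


Q_cond = Q_evap + W
Q_cond = 142.0 + 50.5
Q_cond = 192.5 kW

192.5


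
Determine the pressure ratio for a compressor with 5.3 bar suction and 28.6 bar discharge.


PR = P_high / P_low
PR = 28.6 / 5.3
PR = 5.396

5.396


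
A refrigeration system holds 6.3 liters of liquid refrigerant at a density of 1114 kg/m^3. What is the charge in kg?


Charge = V * rho / 1000
Charge = 6.3 * 1114 / 1000
Charge = 7.02 kg

7.02


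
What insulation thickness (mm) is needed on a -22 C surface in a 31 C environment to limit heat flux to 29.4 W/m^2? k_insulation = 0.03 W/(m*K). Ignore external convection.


dT = 31 - (-22) = 53 K
thickness = k * dT / q_max * 1000
thickness = 0.03 * 53 / 29.4 * 1000
thickness = 54.1 mm

54.1


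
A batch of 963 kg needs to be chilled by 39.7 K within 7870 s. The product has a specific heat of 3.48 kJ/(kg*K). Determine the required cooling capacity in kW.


Q = m * cp * dT / t
Q = 963 * 3.48 * 39.7 / 7870
Q = 16.905 kW

16.905


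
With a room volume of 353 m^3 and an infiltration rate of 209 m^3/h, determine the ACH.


ACH = flow / volume
ACH = 209 / 353
ACH = 0.592

0.592


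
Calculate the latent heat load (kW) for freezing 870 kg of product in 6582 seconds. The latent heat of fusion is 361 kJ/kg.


Q_lat = m * h_fg / t
Q_lat = 870 * 361 / 6582
Q_lat = 47.72 kW

47.72


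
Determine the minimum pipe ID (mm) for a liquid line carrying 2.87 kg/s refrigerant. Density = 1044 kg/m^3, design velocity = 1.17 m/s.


A = m_dot / (rho * v) = 2.87 / (1044 * 1.17) = 0.002349608671 m^2
d = sqrt(4*A/pi) * 1000
d = 54.7 mm

54.7


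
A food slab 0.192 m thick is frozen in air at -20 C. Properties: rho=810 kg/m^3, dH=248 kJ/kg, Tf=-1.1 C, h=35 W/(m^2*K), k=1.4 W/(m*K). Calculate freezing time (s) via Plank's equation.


dT = -1.1 - (-20) = 18.9 K
term1 = a/(2h) = 0.192/(2*35) = 0.002742857143
term2 = a^2/(8k) = 0.192^2/(8*1.4) = 0.003291428571
t = rho*dH*1000/dT * (term1 + term2)
t = 810*248*1000/18.9 * (0.002742857143 + 0.003291428571)
t = 64136 s

64136


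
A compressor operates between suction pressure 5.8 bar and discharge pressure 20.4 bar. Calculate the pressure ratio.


PR = P_high / P_low
PR = 20.4 / 5.8
PR = 3.517

3.517


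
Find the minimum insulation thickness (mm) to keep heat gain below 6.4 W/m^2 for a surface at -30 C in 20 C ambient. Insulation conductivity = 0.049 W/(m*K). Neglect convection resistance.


dT = 20 - (-30) = 50 K
thickness = k * dT / q_max * 1000
thickness = 0.049 * 50 / 6.4 * 1000
thickness = 382.8 mm

382.8


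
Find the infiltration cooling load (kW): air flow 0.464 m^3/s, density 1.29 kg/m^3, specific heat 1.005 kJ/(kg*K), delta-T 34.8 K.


Q = V_dot * rho * cp * dT
Q = 0.464 * 1.29 * 1.005 * 34.8
Q = 20.934 kW

20.934


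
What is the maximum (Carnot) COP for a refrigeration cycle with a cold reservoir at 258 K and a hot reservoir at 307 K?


dT = 307 - 258 = 49 K
COP_carnot = T_cold / dT = 258 / 49
COP_carnot = 5.265

5.265


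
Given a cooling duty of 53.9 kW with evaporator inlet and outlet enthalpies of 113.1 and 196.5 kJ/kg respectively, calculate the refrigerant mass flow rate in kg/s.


dh = 196.5 - 113.1 = 83.4 kJ/kg
m_dot = Q / dh = 53.9 / 83.4 = 0.6463 kg/s

0.6463


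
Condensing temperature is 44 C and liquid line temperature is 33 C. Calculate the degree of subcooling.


Subcooling = T_cond - T_liquid
Subcooling = 44 - 33
Subcooling = 11 K

11


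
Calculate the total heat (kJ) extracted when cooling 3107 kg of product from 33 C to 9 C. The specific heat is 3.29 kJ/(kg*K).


dT = 33 - (9) = 24 K
Q = m * cp * dT = 3107 * 3.29 * 24
Q = 245329 kJ

245329


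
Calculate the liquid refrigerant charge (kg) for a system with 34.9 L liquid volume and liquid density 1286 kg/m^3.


Charge = V * rho / 1000
Charge = 34.9 * 1286 / 1000
Charge = 44.88 kg

44.88


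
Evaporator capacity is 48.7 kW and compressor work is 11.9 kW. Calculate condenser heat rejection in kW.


Q_cond = Q_evap + W
Q_cond = 48.7 + 11.9
Q_cond = 60.6 kW

60.6


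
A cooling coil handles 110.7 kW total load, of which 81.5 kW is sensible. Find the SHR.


SHR = Q_sensible / Q_total
SHR = 81.5 / 110.7
SHR = 0.736

0.736


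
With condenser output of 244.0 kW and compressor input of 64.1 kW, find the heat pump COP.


COP_hp = Q_cond / W
COP_hp = 244.0 / 64.1
COP_hp = 3.807

3.807


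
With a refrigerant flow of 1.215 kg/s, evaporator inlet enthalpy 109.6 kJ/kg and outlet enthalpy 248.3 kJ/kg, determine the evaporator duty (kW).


dh = 248.3 - 109.6 = 138.7 kJ/kg
Q_evap = m_dot * dh = 1.215 * 138.7
Q_evap = 168.52 kW

168.52


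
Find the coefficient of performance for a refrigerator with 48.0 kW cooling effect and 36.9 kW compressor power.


COP = Q_evap / W
COP = 48.0 / 36.9
COP = 1.301

1.301


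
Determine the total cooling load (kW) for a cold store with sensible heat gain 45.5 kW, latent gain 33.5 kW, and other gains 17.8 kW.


Q_total = Q_s + Q_l + Q_misc
Q_total = 45.5 + 33.5 + 17.8
Q_total = 96.8 kW

96.8


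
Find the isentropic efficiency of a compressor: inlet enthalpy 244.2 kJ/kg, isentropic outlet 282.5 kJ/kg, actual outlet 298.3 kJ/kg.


dh_ideal = 282.5 - 244.2 = 38.3 kJ/kg
dh_actual = 298.3 - 244.2 = 54.1 kJ/kg
eta_s = dh_ideal / dh_actual = 38.3 / 54.1
eta_s = 0.7079

0.7079


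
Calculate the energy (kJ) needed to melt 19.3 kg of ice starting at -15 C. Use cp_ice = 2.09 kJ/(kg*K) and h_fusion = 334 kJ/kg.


Sensible heat = cp * dT = 2.09 * 15 = 31.35 kJ/kg
Total per kg = 31.35 + 334 = 365.35 kJ/kg
Q = m * total = 19.3 * 365.35
Q = 7051.3 kJ

7051.3


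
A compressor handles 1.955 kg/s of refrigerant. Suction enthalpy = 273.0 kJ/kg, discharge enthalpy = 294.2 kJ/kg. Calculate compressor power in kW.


dh = 294.2 - 273.0 = 21.2 kJ/kg
W = m_dot * dh = 1.955 * 21.2 = 41.45 kW

41.45


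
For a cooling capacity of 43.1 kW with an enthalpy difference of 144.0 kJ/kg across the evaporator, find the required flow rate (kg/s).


m_dot = Q / dh
m_dot = 43.1 / 144.0
m_dot = 0.2993 kg/s

0.2993


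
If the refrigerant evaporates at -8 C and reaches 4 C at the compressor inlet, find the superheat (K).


Superheat = T_suction - T_evap
Superheat = 4 - (-8)
Superheat = 12 K

12


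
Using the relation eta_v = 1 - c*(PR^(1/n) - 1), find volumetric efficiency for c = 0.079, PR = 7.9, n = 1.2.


PR^(1/n) = 7.9^(1/1.2) = 5.597867
eta_v = 1 - 0.079 * (5.597867 - 1)
eta_v = 0.6368

0.6368


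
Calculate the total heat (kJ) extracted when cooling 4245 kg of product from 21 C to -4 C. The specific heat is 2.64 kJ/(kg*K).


dT = 21 - (-4) = 25 K
Q = m * cp * dT = 4245 * 2.64 * 25
Q = 280170 kJ

280170


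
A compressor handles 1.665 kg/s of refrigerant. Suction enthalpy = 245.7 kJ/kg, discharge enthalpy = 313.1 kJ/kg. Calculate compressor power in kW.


dh = 313.1 - 245.7 = 67.4 kJ/kg
W = m_dot * dh = 1.665 * 67.4 = 112.22 kW

112.22


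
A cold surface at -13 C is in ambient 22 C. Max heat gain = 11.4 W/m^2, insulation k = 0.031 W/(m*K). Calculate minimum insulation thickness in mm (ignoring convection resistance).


dT = 22 - (-13) = 35 K
thickness = k * dT / q_max * 1000
thickness = 0.031 * 35 / 11.4 * 1000
thickness = 95.2 mm

95.2


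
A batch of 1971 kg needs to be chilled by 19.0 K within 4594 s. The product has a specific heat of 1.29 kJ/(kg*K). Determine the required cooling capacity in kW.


Q = m * cp * dT / t
Q = 1971 * 1.29 * 19.0 / 4594
Q = 10.516 kW

10.516


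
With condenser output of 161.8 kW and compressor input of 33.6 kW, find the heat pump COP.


COP_hp = Q_cond / W
COP_hp = 161.8 / 33.6
COP_hp = 4.815

4.815


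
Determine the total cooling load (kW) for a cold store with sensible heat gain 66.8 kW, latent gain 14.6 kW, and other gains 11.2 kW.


Q_total = Q_s + Q_l + Q_misc
Q_total = 66.8 + 14.6 + 11.2
Q_total = 92.6 kW

92.6


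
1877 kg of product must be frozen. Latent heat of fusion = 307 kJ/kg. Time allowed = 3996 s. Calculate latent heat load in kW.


Q_lat = m * h_fg / t
Q_lat = 1877 * 307 / 3996
Q_lat = 144.2 kW

144.2


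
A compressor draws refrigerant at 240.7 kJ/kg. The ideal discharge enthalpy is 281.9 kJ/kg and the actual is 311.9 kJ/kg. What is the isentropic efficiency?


dh_ideal = 281.9 - 240.7 = 41.2 kJ/kg
dh_actual = 311.9 - 240.7 = 71.2 kJ/kg
eta_s = dh_ideal / dh_actual = 41.2 / 71.2
eta_s = 0.5787

0.5787


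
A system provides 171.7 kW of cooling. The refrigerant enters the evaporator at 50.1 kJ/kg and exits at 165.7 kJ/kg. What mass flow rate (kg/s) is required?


dh = 165.7 - 50.1 = 115.6 kJ/kg
m_dot = Q / dh = 171.7 / 115.6 = 1.4853 kg/s

1.4853


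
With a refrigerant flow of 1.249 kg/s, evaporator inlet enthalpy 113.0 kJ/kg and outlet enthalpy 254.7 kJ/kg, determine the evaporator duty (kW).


dh = 254.7 - 113.0 = 141.7 kJ/kg
Q_evap = m_dot * dh = 1.249 * 141.7
Q_evap = 176.98 kW

176.98


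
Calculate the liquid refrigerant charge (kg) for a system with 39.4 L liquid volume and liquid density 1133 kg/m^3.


Charge = V * rho / 1000
Charge = 39.4 * 1133 / 1000
Charge = 44.64 kg

44.64


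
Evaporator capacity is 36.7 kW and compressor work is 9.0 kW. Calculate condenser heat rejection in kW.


Q_cond = Q_evap + W
Q_cond = 36.7 + 9.0
Q_cond = 45.7 kW

45.7


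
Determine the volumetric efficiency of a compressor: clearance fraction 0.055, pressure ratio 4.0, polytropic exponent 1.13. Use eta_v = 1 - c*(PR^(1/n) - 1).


PR^(1/n) = 4.0^(1/1.13) = 3.41033037
eta_v = 1 - 0.055 * (3.41033037 - 1)
eta_v = 0.8674

0.8674


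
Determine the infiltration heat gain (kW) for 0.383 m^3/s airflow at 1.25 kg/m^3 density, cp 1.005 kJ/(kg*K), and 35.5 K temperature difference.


Q = V_dot * rho * cp * dT
Q = 0.383 * 1.25 * 1.005 * 35.5
Q = 17.081 kW

17.081


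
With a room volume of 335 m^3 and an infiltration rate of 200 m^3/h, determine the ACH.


ACH = flow / volume
ACH = 200 / 335
ACH = 0.597

0.597


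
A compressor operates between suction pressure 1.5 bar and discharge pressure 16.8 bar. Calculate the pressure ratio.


PR = P_high / P_low
PR = 16.8 / 1.5
PR = 11.2

11.2


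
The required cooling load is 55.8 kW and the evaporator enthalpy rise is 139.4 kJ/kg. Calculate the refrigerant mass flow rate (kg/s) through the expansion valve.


m_dot = Q / dh
m_dot = 55.8 / 139.4
m_dot = 0.4003 kg/s

0.4003


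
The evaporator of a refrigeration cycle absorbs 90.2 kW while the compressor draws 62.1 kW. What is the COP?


COP = Q_evap / W
COP = 90.2 / 62.1
COP = 1.452

1.452


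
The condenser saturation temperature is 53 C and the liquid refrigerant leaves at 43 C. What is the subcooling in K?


Subcooling = T_cond - T_liquid
Subcooling = 53 - 43
Subcooling = 10 K

10


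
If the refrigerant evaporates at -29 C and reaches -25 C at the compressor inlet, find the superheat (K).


Superheat = T_suction - T_evap
Superheat = -25 - (-29)
Superheat = 4 K

4


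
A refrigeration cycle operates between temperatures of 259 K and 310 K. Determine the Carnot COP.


dT = 310 - 259 = 51 K
COP_carnot = T_cold / dT = 259 / 51
COP_carnot = 5.078

5.078


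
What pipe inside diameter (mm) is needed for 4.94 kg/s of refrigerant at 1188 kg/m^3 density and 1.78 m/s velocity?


A = m_dot / (rho * v) = 4.94 / (1188 * 1.78) = 0.002336095033 m^2
d = sqrt(4*A/pi) * 1000
d = 54.5 mm

54.5


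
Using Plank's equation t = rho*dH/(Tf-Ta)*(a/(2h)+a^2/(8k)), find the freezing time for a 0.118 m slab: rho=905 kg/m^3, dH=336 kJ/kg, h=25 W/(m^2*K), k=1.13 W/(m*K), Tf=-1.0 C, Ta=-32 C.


dT = -1.0 - (-32) = 31.0 K
term1 = a/(2h) = 0.118/(2*25) = 0.00236
term2 = a^2/(8k) = 0.118^2/(8*1.13) = 0.001540265487
t = rho*dH*1000/dT * (term1 + term2)
t = 905*336*1000/31.0 * (0.00236 + 0.001540265487)
t = 38258 s

38258


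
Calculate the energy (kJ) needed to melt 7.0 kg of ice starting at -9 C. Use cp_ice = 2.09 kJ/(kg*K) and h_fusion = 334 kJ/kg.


Sensible heat = cp * dT = 2.09 * 9 = 18.81 kJ/kg
Total per kg = 18.81 + 334 = 352.81 kJ/kg
Q = m * total = 7.0 * 352.81
Q = 2469.7 kJ

2469.7


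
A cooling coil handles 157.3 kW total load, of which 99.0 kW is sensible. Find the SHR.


SHR = Q_sensible / Q_total
SHR = 99.0 / 157.3
SHR = 0.629

0.629


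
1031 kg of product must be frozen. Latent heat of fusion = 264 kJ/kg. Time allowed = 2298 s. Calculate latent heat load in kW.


Q_lat = m * h_fg / t
Q_lat = 1031 * 264 / 2298
Q_lat = 118.44 kW

118.44


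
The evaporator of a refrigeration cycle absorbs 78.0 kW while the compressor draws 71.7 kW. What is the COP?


COP = Q_evap / W
COP = 78.0 / 71.7
COP = 1.088

1.088


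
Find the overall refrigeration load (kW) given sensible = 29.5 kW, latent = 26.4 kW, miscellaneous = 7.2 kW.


Q_total = Q_s + Q_l + Q_misc
Q_total = 29.5 + 26.4 + 7.2
Q_total = 63.1 kW

63.1


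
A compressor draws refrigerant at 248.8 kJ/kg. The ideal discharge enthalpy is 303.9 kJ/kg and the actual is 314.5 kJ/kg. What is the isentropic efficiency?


dh_ideal = 303.9 - 248.8 = 55.1 kJ/kg
dh_actual = 314.5 - 248.8 = 65.7 kJ/kg
eta_s = dh_ideal / dh_actual = 55.1 / 65.7
eta_s = 0.8387

0.8387


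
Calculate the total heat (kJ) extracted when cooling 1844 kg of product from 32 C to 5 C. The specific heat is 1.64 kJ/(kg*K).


dT = 32 - (5) = 27 K
Q = m * cp * dT = 1844 * 1.64 * 27
Q = 81652 kJ

81652


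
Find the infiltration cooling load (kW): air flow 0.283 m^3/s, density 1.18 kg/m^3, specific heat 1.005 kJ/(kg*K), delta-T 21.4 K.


Q = V_dot * rho * cp * dT
Q = 0.283 * 1.18 * 1.005 * 21.4
Q = 7.182 kW

7.182


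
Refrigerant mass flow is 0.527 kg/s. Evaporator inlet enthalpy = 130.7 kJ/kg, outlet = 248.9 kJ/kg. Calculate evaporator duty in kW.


dh = 248.9 - 130.7 = 118.2 kJ/kg
Q_evap = m_dot * dh = 0.527 * 118.2
Q_evap = 62.29 kW

62.29


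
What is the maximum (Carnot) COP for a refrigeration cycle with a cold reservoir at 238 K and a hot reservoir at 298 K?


dT = 298 - 238 = 60 K
COP_carnot = T_cold / dT = 238 / 60
COP_carnot = 3.967

3.967


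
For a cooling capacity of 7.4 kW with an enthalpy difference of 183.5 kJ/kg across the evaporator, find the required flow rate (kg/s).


m_dot = Q / dh
m_dot = 7.4 / 183.5
m_dot = 0.0403 kg/s

0.0403


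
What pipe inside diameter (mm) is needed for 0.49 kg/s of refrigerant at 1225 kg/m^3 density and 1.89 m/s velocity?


A = m_dot / (rho * v) = 0.49 / (1225 * 1.89) = 0.0002116402116 m^2
d = sqrt(4*A/pi) * 1000
d = 16.4 mm

16.4


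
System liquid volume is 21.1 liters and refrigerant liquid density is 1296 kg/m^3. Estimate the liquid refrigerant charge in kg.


Charge = V * rho / 1000
Charge = 21.1 * 1296 / 1000
Charge = 27.35 kg

27.35


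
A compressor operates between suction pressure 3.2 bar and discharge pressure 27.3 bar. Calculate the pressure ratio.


PR = P_high / P_low
PR = 27.3 / 3.2
PR = 8.531

8.531
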